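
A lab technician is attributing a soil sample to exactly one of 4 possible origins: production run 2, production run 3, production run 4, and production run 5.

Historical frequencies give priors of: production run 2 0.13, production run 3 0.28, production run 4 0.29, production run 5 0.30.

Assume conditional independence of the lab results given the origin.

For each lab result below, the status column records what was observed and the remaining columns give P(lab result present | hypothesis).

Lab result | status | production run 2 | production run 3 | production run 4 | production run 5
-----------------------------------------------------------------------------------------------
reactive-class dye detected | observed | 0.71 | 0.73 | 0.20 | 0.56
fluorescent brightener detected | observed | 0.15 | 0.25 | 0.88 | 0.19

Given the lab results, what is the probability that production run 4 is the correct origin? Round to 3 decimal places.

0.345

For each hypothesis, the unnormalized posterior weight is prior × product of the lab result likelihoods:
  production run 2: 0.13 × 0.71 × 0.15 = 0.013845
  production run 3: 0.28 × 0.73 × 0.25 = 0.0511
  production run 4: 0.29 × 0.20 × 0.88 = 0.05104
  production run 5: 0.30 × 0.56 × 0.19 = 0.03192
Normalizing constant Z = 0.013845 + 0.0511 + 0.05104 + 0.03192 = 0.14791.
P(production run 4 | evidence) = 0.05104 / 0.14791 ≈ 0.345.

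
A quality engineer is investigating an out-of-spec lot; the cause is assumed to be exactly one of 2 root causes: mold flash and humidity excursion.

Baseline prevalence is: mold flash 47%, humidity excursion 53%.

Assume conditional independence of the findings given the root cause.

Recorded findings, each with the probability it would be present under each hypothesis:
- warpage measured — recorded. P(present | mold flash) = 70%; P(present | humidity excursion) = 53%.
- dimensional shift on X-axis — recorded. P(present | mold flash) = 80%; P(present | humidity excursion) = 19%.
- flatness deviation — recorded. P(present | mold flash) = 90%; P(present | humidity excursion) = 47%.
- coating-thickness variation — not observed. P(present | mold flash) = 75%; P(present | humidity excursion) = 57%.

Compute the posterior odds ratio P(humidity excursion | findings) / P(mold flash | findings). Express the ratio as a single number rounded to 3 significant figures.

Unnormalized posterior weight (prior times the finding likelihoods) for each of the two hypotheses (using 1 − P(present | H) for each absent finding):
  humidity excursion: 0.53 × 0.53 × 0.19 × 0.47 × (1 − 0.57) = 0.010786
  mold flash: 0.47 × 0.70 × 0.80 × 0.90 × (1 − 0.75) = 0.05922
Posterior odds = 0.010786 / 0.05922 ≈ 0.182.

0.182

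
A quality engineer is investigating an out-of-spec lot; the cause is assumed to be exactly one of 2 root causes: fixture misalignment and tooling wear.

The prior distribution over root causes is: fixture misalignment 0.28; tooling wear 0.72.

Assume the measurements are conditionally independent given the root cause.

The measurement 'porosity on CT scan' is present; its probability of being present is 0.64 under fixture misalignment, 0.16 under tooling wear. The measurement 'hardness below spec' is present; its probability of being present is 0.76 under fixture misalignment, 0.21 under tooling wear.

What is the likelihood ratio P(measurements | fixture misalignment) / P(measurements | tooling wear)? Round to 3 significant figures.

Take the product of per-measurement likelihoods under each hypothesis, then divide.
  fixture misalignment: 0.64 × 0.76 = 0.4864
  tooling wear: 0.16 × 0.21 = 0.0336
Bayes factor = 0.4864 / 0.0336 ≈ 14.5

14.5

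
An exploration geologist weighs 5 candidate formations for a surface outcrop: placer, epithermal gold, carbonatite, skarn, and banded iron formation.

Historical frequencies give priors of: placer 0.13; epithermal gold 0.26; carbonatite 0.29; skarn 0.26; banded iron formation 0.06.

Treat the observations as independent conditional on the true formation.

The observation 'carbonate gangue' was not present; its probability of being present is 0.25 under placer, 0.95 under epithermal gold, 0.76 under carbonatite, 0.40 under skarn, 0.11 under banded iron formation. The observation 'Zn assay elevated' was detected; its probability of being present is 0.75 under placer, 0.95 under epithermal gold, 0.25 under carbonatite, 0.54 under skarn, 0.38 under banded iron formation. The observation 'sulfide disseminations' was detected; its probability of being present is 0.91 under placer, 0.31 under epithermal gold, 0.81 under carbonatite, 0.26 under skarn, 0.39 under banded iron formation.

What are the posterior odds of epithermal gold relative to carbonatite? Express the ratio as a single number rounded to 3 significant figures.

0.272

The normalizing constant cancels in an odds ratio, so compute prior × likelihood for the two hypotheses only (using 1 − P(present | H) for each absent observation):
  epithermal gold: 0.26 × (1 − 0.95) × 0.95 × 0.31 = 0.0038285
  carbonatite: 0.29 × (1 − 0.76) × 0.25 × 0.81 = 0.014094
Posterior odds = 0.0038285 / 0.014094 ≈ 0.272.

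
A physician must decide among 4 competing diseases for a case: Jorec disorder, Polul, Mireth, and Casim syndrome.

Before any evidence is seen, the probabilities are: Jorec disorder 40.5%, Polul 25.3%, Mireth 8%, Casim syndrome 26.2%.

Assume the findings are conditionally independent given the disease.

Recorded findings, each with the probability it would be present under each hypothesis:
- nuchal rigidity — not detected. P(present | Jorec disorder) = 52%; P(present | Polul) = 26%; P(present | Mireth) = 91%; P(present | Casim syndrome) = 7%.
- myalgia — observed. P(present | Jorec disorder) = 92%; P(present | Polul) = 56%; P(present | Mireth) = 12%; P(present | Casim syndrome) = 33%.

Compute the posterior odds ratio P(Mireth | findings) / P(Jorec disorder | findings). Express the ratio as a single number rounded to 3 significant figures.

0.00483

Posterior odds equal prior odds times the likelihood ratio; only the two competing hypotheses matter (using 1 − P(present | H) for each absent finding).
  Mireth: 0.080 × (1 − 0.91) × 0.12 = 0.000864
  Jorec disorder: 0.405 × (1 − 0.52) × 0.92 = 0.17885
Posterior odds = 0.000864 / 0.17885 ≈ 0.00483.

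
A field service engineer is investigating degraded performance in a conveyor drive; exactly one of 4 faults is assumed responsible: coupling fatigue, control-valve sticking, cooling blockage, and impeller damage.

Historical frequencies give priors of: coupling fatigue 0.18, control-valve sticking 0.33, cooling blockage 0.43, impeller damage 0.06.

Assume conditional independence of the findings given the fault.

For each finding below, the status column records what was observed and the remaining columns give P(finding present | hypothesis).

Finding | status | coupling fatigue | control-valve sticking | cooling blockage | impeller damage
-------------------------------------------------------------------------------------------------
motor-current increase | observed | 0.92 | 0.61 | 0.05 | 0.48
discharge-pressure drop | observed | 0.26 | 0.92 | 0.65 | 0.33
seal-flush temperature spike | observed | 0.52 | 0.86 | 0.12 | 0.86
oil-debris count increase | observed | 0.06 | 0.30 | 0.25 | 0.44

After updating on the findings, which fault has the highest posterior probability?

control-valve sticking

Multiply each prior by the joint likelihood of the evidence pattern:
  coupling fatigue: 0.18 × 0.92 × 0.26 × 0.52 × 0.06 = 0.0013433
  control-valve sticking: 0.33 × 0.61 × 0.92 × 0.86 × 0.30 = 0.047781
  cooling blockage: 0.43 × 0.05 × 0.65 × 0.12 × 0.25 = 0.00041925
  impeller damage: 0.06 × 0.48 × 0.33 × 0.86 × 0.44 = 0.0035963
Normalizing constant Z = 0.0013433 + 0.047781 + 0.00041925 + 0.0035963 = 0.053139.
P(coupling fatigue | evidence) ≈ 0.0013433 / 0.053139 ≈ 0.025
P(control-valve sticking | evidence) ≈ 0.047781 / 0.053139 ≈ 0.899
P(cooling blockage | evidence) ≈ 0.00041925 / 0.053139 ≈ 0.008
P(impeller damage | evidence) ≈ 0.0035963 / 0.053139 ≈ 0.068
The largest is 0.899, so control-valve sticking is most probable.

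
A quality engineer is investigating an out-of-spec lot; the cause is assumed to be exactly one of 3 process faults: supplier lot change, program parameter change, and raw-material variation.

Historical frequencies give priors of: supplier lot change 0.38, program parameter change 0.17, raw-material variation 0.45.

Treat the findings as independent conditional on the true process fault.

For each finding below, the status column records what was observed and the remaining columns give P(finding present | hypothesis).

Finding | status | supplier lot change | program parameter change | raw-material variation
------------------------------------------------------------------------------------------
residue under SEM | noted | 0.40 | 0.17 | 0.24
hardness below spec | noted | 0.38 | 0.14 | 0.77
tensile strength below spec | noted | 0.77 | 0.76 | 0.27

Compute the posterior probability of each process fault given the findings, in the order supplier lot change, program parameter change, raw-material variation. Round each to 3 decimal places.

By Bayes' rule with conditional independence, the unnormalized weight for each hypothesis is prior × ∏ likelihoods:
  supplier lot change: 0.38 × 0.40 × 0.38 × 0.77 = 0.044475
  program parameter change: 0.17 × 0.17 × 0.14 × 0.76 = 0.003075
  raw-material variation: 0.45 × 0.24 × 0.77 × 0.27 = 0.022453
Marginal likelihood of the evidence = 0.070003.
P(supplier lot change | evidence) = 0.044475 / 0.070003 ≈ 0.635
P(program parameter change | evidence) = 0.003075 / 0.070003 ≈ 0.044
P(raw-material variation | evidence) = 0.022453 / 0.070003 ≈ 0.321

0.635, 0.044, 0.321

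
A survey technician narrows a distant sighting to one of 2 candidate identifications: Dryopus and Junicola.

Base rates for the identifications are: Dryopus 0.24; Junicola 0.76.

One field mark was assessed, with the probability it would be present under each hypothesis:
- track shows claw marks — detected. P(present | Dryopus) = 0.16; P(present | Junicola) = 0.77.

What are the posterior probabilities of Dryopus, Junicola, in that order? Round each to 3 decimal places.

0.062, 0.938

Multiply each prior by the likelihood of the field mark:
  Dryopus: 0.24 × 0.16 = 0.0384
  Junicola: 0.76 × 0.77 = 0.5852
Normalizing constant Z = 0.0384 + 0.5852 = 0.6236.
P(Dryopus | evidence) = 0.0384 / 0.6236 ≈ 0.062
P(Junicola | evidence) = 0.5852 / 0.6236 ≈ 0.938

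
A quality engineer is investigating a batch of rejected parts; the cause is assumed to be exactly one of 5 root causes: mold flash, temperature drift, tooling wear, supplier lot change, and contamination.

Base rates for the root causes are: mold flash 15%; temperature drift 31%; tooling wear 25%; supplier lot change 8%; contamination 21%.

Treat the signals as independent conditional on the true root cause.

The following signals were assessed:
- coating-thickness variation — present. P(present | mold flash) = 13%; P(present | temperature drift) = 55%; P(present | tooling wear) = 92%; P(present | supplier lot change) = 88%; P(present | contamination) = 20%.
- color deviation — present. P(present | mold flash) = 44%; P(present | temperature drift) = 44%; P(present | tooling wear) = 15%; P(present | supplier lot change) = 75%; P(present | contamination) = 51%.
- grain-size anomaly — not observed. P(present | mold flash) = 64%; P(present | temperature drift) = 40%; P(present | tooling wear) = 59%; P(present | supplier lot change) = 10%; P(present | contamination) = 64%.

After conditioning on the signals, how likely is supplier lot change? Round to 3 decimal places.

0.405

By Bayes' rule with conditional independence, the unnormalized weight for each hypothesis is prior × ∏ likelihoods (using 1 − P(present | H) for each absent signal):
  mold flash: 0.15 × 0.13 × 0.44 × (1 − 0.64) = 0.0030888
  temperature drift: 0.31 × 0.55 × 0.44 × (1 − 0.40) = 0.045012
  tooling wear: 0.25 × 0.92 × 0.15 × (1 − 0.59) = 0.014145
  supplier lot change: 0.08 × 0.88 × 0.75 × (1 − 0.10) = 0.04752
  contamination: 0.21 × 0.20 × 0.51 × (1 − 0.64) = 0.0077112
The unnormalized weights sum to 0.11748.
P(supplier lot change | evidence) = 0.04752 / 0.11748 ≈ 0.405.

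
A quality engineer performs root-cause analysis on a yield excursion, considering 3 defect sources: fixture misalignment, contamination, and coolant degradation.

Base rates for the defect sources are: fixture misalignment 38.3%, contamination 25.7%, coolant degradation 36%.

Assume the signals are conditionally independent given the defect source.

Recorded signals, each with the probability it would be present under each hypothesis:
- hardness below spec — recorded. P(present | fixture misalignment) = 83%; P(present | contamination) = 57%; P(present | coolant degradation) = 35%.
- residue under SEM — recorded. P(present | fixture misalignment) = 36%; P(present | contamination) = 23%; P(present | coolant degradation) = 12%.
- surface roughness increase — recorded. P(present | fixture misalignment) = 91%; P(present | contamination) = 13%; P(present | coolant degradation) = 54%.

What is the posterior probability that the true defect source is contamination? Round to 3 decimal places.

For each hypothesis, the unnormalized posterior weight is prior × product of the signal likelihoods:
  fixture misalignment: 0.383 × 0.83 × 0.36 × 0.91 = 0.10414
  contamination: 0.257 × 0.57 × 0.23 × 0.13 = 0.0043801
  coolant degradation: 0.360 × 0.35 × 0.12 × 0.54 = 0.0081648
Marginal likelihood of the evidence = 0.11669.
P(contamination | evidence) = 0.0043801 / 0.11669 ≈ 0.038.

0.038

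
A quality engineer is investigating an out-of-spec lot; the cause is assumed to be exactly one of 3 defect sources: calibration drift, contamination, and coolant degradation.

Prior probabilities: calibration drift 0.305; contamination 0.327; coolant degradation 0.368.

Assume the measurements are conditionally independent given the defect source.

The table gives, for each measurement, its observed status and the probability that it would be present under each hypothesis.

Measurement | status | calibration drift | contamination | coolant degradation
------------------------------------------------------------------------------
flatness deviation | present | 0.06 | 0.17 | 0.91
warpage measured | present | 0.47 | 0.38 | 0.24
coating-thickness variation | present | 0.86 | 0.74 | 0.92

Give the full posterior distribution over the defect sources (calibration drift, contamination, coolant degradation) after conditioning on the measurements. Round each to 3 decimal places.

Multiply each prior by the joint likelihood of the measurement pattern:
  calibration drift: 0.305 × 0.06 × 0.47 × 0.86 = 0.0073969
  contamination: 0.327 × 0.17 × 0.38 × 0.74 = 0.015632
  coolant degradation: 0.368 × 0.91 × 0.24 × 0.92 = 0.073942
Normalizing constant Z = 0.0073969 + 0.015632 + 0.073942 = 0.09697.
P(calibration drift | evidence) = 0.0073969 / 0.09697 ≈ 0.076
P(contamination | evidence) = 0.015632 / 0.09697 ≈ 0.161
P(coolant degradation | evidence) = 0.073942 / 0.09697 ≈ 0.763

0.076, 0.161, 0.763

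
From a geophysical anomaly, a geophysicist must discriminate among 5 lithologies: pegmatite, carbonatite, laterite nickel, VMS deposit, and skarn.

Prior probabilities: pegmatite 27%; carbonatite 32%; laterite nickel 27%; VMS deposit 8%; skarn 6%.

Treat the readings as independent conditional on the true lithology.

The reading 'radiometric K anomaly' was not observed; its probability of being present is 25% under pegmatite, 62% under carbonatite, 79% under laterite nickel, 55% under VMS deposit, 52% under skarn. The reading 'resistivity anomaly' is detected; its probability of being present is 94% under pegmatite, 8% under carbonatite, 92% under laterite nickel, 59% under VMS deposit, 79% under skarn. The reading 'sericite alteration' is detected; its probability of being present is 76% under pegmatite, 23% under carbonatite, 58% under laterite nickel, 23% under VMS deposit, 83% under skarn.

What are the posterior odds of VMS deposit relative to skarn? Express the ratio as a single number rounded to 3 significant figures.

The normalizing constant cancels in an odds ratio, so compute prior × likelihood for the two hypotheses only (using 1 − P(present | H) for each absent reading):
  VMS deposit: 0.08 × (1 − 0.55) × 0.59 × 0.23 = 0.0048852
  skarn: 0.06 × (1 − 0.52) × 0.79 × 0.83 = 0.018884
Odds(VMS deposit : skarn) = 0.0048852 / 0.018884 ≈ 0.259.

0.259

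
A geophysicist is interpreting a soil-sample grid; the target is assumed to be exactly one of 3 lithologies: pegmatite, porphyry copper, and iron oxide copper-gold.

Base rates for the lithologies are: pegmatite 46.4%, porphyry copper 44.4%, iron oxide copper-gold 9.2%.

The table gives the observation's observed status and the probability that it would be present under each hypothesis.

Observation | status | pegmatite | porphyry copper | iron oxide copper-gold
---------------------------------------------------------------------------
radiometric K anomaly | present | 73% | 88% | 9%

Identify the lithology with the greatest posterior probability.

By Bayes' rule, the unnormalized weight for each hypothesis is prior × likelihood:
  pegmatite: 0.464 × 0.73 = 0.33872
  porphyry copper: 0.444 × 0.88 = 0.39072
  iron oxide copper-gold: 0.092 × 0.09 = 0.00828
Marginal likelihood of the evidence = 0.73772.
P(pegmatite | evidence) ≈ 0.33872 / 0.73772 ≈ 0.459
P(porphyry copper | evidence) ≈ 0.39072 / 0.73772 ≈ 0.530
P(iron oxide copper-gold | evidence) ≈ 0.00828 / 0.73772 ≈ 0.011
The largest is 0.530, so porphyry copper is most probable.

porphyry copper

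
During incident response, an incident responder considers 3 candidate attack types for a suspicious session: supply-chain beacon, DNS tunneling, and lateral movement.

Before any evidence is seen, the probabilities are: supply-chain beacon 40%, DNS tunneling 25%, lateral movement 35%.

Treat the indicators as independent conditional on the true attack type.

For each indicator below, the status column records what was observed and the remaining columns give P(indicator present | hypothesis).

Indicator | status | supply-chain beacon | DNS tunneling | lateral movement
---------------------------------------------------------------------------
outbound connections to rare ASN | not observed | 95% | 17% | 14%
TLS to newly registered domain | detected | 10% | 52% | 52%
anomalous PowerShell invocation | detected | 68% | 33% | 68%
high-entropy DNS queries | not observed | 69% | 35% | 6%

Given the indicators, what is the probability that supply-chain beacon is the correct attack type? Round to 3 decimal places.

0.003

By Bayes' rule with conditional independence, the unnormalized weight for each hypothesis is prior × ∏ likelihoods (using 1 − P(present | H) for each absent indicator):
  supply-chain beacon: 0.40 × (1 − 0.95) × 0.10 × 0.68 × (1 − 0.69) = 0.0004216
  DNS tunneling: 0.25 × (1 − 0.17) × 0.52 × 0.33 × (1 − 0.35) = 0.023145
  lateral movement: 0.35 × (1 − 0.14) × 0.52 × 0.68 × (1 − 0.06) = 0.10005
The unnormalized weights sum to 0.12361.
P(supply-chain beacon | evidence) = 0.0004216 / 0.12361 ≈ 0.003.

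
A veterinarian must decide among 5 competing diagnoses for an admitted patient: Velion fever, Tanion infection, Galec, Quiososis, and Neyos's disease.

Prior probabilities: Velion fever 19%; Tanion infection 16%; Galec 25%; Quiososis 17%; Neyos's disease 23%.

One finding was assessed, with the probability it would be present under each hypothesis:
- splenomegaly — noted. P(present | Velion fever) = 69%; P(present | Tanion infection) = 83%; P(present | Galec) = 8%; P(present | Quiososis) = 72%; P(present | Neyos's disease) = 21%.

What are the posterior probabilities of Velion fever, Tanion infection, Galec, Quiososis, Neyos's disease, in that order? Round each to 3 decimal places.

0.288, 0.292, 0.044, 0.269, 0.106

For each hypothesis, the unnormalized posterior weight is prior × likelihood:
  Velion fever: 0.19 × 0.69 = 0.1311
  Tanion infection: 0.16 × 0.83 = 0.1328
  Galec: 0.25 × 0.08 = 0.02
  Quiososis: 0.17 × 0.72 = 0.1224
  Neyos's disease: 0.23 × 0.21 = 0.0483
Marginal likelihood of the evidence = 0.4546.
P(Velion fever | evidence) = 0.1311 / 0.4546 ≈ 0.288
P(Tanion infection | evidence) = 0.1328 / 0.4546 ≈ 0.292
P(Galec | evidence) = 0.02 / 0.4546 ≈ 0.044
P(Quiososis | evidence) = 0.1224 / 0.4546 ≈ 0.269
P(Neyos's disease | evidence) = 0.0483 / 0.4546 ≈ 0.106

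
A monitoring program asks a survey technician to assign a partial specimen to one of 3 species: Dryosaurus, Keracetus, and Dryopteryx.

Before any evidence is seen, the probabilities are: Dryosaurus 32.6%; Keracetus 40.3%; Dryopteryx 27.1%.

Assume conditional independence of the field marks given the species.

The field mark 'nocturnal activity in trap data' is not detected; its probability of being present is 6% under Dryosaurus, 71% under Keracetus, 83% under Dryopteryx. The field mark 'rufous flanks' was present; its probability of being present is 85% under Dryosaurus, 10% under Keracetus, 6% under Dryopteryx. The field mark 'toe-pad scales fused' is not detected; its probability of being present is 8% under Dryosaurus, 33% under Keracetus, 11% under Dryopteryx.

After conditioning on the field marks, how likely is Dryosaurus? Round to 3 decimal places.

By Bayes' rule with conditional independence, the unnormalized weight for each hypothesis is prior × ∏ likelihoods (using 1 − P(present | H) for each absent field mark):
  Dryosaurus: 0.326 × (1 − 0.06) × 0.85 × (1 − 0.08) = 0.23964
  Keracetus: 0.403 × (1 − 0.71) × 0.10 × (1 − 0.33) = 0.0078303
  Dryopteryx: 0.271 × (1 − 0.83) × 0.06 × (1 − 0.11) = 0.0024601
The unnormalized weights sum to 0.24993.
P(Dryosaurus | evidence) = 0.23964 / 0.24993 ≈ 0.959.

0.959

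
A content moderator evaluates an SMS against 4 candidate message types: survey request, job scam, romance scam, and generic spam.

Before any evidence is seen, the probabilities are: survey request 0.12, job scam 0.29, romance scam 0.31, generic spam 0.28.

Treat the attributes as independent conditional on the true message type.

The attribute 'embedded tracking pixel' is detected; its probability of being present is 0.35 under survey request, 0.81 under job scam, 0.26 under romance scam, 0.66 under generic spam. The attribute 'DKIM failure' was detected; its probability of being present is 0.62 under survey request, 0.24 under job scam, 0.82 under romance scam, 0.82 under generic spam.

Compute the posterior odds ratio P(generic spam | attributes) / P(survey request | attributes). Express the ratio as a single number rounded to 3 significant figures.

5.82

Unnormalized posterior weight (prior times the attribute likelihoods) for each of the two hypotheses:
  generic spam: 0.28 × 0.66 × 0.82 = 0.15154
  survey request: 0.12 × 0.35 × 0.62 = 0.02604
Posterior odds = 0.15154 / 0.02604 ≈ 5.82.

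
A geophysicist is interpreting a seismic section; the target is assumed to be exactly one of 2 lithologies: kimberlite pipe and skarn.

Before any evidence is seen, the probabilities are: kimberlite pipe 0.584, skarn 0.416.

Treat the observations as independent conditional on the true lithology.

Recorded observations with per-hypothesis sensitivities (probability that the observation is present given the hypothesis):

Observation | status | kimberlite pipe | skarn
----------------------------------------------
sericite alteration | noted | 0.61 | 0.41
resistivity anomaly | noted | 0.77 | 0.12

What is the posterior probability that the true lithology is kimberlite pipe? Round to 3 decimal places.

0.931

For each hypothesis, the unnormalized posterior weight is prior × product of the observation likelihoods:
  kimberlite pipe: 0.584 × 0.61 × 0.77 = 0.2743
  skarn: 0.416 × 0.41 × 0.12 = 0.020467
Normalizing constant Z = 0.2743 + 0.020467 = 0.29477.
P(kimberlite pipe | evidence) = 0.2743 / 0.29477 ≈ 0.931.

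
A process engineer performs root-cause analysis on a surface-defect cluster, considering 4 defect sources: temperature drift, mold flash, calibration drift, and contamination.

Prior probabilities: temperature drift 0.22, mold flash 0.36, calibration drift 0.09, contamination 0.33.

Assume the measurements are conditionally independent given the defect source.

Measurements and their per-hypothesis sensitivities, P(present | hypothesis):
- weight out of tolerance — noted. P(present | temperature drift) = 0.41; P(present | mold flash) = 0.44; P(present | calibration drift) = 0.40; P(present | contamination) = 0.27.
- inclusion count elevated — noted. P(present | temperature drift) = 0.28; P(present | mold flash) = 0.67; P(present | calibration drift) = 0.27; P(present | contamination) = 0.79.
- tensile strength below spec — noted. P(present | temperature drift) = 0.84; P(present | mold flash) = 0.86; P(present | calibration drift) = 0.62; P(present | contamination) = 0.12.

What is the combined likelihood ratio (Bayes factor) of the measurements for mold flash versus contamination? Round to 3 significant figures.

9.90

Take the product of per-measurement likelihoods under each hypothesis, then divide.
  mold flash: 0.44 × 0.67 × 0.86 = 0.25353
  contamination: 0.27 × 0.79 × 0.12 = 0.025596
Bayes factor = 0.25353 / 0.025596 ≈ 9.90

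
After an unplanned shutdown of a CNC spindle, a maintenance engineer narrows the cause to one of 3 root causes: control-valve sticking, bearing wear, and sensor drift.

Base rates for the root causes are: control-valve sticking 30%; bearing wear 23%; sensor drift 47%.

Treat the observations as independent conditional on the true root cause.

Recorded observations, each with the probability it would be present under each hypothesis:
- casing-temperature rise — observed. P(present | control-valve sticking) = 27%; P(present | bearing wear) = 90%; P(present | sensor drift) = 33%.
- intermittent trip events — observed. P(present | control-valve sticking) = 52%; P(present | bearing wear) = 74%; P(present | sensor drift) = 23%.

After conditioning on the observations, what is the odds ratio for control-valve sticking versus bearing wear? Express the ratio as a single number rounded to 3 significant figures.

0.275

Unnormalized posterior weight (prior times the observation likelihoods) for each of the two hypotheses:
  control-valve sticking: 0.30 × 0.27 × 0.52 = 0.04212
  bearing wear: 0.23 × 0.90 × 0.74 = 0.15318
Odds(control-valve sticking : bearing wear) = 0.04212 / 0.15318 ≈ 0.275.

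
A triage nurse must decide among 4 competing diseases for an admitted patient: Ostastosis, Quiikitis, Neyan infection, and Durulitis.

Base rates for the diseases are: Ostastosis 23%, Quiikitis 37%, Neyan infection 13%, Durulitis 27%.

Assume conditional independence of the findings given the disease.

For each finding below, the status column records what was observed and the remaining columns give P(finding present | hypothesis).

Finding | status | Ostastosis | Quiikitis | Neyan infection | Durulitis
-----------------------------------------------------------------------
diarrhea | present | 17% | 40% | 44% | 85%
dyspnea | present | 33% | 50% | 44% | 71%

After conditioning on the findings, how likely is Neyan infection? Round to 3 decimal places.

0.092

By Bayes' rule with conditional independence, the unnormalized weight for each hypothesis is prior × ∏ likelihoods:
  Ostastosis: 0.23 × 0.17 × 0.33 = 0.012903
  Quiikitis: 0.37 × 0.40 × 0.50 = 0.074
  Neyan infection: 0.13 × 0.44 × 0.44 = 0.025168
  Durulitis: 0.27 × 0.85 × 0.71 = 0.16295
The unnormalized weights sum to 0.27502.
P(Neyan infection | evidence) = 0.025168 / 0.27502 ≈ 0.092.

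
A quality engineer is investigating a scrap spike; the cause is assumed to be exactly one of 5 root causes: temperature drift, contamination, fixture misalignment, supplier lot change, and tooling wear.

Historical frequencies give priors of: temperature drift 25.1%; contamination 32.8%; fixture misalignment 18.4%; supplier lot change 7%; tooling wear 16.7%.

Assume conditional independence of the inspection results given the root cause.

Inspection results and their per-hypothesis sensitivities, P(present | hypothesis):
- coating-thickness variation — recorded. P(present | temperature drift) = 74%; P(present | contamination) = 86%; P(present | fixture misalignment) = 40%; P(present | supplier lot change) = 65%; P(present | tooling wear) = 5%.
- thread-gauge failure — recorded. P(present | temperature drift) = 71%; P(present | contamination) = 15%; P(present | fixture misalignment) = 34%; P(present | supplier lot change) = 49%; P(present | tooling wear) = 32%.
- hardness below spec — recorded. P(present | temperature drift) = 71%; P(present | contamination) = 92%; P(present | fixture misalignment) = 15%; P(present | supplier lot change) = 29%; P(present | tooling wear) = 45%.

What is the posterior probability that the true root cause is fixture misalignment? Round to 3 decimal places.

For each hypothesis, the unnormalized posterior weight is prior × product of the inspection result likelihoods:
  temperature drift: 0.251 × 0.74 × 0.71 × 0.71 = 0.093632
  contamination: 0.328 × 0.86 × 0.15 × 0.92 = 0.038927
  fixture misalignment: 0.184 × 0.40 × 0.34 × 0.15 = 0.0037536
  supplier lot change: 0.070 × 0.65 × 0.49 × 0.29 = 0.0064656
  tooling wear: 0.167 × 0.05 × 0.32 × 0.45 = 0.0012024
Marginal likelihood of the evidence = 0.14398.
P(fixture misalignment | evidence) = 0.0037536 / 0.14398 ≈ 0.026.

0.026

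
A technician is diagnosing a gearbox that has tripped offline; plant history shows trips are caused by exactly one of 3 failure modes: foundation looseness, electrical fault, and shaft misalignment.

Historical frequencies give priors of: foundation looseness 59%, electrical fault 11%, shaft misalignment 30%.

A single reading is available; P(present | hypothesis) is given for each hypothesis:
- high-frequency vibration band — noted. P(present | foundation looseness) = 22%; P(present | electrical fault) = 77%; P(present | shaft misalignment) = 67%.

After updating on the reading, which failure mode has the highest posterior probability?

For each hypothesis, the unnormalized posterior weight is prior × likelihood:
  foundation looseness: 0.59 × 0.22 = 0.1298
  electrical fault: 0.11 × 0.77 = 0.0847
  shaft misalignment: 0.30 × 0.67 = 0.201
Normalizing constant Z = 0.1298 + 0.0847 + 0.201 = 0.4155.
P(foundation looseness | evidence) ≈ 0.1298 / 0.4155 ≈ 0.312
P(electrical fault | evidence) ≈ 0.0847 / 0.4155 ≈ 0.204
P(shaft misalignment | evidence) ≈ 0.201 / 0.4155 ≈ 0.484
The largest is 0.484, so shaft misalignment is most probable.

shaft misalignment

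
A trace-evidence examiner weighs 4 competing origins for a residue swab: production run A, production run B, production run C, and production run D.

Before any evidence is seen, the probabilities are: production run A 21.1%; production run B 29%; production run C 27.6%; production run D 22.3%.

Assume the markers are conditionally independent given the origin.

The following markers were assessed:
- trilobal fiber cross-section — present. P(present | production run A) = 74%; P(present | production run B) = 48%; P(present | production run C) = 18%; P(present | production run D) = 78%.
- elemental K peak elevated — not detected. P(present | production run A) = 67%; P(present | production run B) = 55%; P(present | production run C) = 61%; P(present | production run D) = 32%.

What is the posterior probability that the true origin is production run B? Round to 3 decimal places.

By Bayes' rule with conditional independence, the unnormalized weight for each hypothesis is prior × ∏ likelihoods (using 1 − P(present | H) for each absent marker):
  production run A: 0.211 × 0.74 × (1 − 0.67) = 0.051526
  production run B: 0.290 × 0.48 × (1 − 0.55) = 0.06264
  production run C: 0.276 × 0.18 × (1 − 0.61) = 0.019375
  production run D: 0.223 × 0.78 × (1 − 0.32) = 0.11828
Normalizing constant Z = 0.051526 + 0.06264 + 0.019375 + 0.11828 = 0.25182.
P(production run B | evidence) = 0.06264 / 0.25182 ≈ 0.249.

0.249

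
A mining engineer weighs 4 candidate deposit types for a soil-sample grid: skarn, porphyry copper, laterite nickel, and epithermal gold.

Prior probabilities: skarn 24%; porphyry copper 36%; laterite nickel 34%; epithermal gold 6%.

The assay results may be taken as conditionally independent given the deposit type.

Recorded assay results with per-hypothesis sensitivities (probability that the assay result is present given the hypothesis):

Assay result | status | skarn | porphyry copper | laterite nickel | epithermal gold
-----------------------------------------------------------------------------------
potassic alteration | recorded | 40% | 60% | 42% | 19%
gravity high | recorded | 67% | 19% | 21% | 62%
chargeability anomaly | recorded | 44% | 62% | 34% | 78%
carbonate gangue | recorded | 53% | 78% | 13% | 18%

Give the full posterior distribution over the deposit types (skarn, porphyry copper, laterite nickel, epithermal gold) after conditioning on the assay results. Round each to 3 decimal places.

Multiply each prior by the joint likelihood of the assay result pattern:
  skarn: 0.24 × 0.40 × 0.67 × 0.44 × 0.53 = 0.014999
  porphyry copper: 0.36 × 0.60 × 0.19 × 0.62 × 0.78 = 0.019847
  laterite nickel: 0.34 × 0.42 × 0.21 × 0.34 × 0.13 = 0.0013255
  epithermal gold: 0.06 × 0.19 × 0.62 × 0.78 × 0.18 = 0.00099235
The unnormalized weights sum to 0.037164.
P(skarn | evidence) = 0.014999 / 0.037164 ≈ 0.404
P(porphyry copper | evidence) = 0.019847 / 0.037164 ≈ 0.534
P(laterite nickel | evidence) = 0.0013255 / 0.037164 ≈ 0.036
P(epithermal gold | evidence) = 0.00099235 / 0.037164 ≈ 0.027

0.404, 0.534, 0.036, 0.027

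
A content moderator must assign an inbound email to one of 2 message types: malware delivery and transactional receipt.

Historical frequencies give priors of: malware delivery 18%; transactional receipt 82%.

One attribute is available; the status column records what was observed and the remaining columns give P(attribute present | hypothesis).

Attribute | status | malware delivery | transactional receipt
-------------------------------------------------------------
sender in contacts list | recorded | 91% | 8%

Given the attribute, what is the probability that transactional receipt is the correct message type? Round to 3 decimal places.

For each hypothesis, the unnormalized posterior weight is prior × likelihood:
  malware delivery: 0.18 × 0.91 = 0.1638
  transactional receipt: 0.82 × 0.08 = 0.0656
Marginal likelihood of the evidence = 0.2294.
P(transactional receipt | evidence) = 0.0656 / 0.2294 ≈ 0.286.

0.286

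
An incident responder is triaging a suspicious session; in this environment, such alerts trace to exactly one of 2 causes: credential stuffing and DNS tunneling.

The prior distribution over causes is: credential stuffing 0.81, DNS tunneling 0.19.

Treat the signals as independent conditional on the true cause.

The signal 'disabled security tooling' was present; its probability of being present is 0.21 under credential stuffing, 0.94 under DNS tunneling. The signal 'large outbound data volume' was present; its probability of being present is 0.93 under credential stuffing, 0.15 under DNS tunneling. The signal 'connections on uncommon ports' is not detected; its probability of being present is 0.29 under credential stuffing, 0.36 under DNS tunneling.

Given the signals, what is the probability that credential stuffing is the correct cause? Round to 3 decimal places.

For each hypothesis, the unnormalized posterior weight is prior × product of the signal likelihoods (using 1 − P(present | H) for each absent signal):
  credential stuffing: 0.81 × 0.21 × 0.93 × (1 − 0.29) = 0.11232
  DNS tunneling: 0.19 × 0.94 × 0.15 × (1 − 0.36) = 0.017146
The unnormalized weights sum to 0.12946.
P(credential stuffing | evidence) = 0.11232 / 0.12946 ≈ 0.868.

0.868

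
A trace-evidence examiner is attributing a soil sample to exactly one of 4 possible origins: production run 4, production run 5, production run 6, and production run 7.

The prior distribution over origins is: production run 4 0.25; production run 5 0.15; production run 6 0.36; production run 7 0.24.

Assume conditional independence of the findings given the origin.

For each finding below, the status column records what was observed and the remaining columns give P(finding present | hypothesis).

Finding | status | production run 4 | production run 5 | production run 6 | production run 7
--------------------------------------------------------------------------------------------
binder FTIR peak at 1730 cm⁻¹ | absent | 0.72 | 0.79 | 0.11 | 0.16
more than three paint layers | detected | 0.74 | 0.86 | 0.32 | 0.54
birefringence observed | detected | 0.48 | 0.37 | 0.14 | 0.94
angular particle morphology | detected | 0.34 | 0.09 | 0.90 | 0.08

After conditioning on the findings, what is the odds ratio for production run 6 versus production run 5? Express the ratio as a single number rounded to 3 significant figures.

14.3

Unnormalized posterior weight (prior times the finding likelihoods) for each of the two hypotheses (using 1 − P(present | H) for each absent finding):
  production run 6: 0.36 × (1 − 0.11) × 0.32 × 0.14 × 0.90 = 0.012919
  production run 5: 0.15 × (1 − 0.79) × 0.86 × 0.37 × 0.09 = 0.0009021
Posterior odds = 0.012919 / 0.0009021 ≈ 14.3.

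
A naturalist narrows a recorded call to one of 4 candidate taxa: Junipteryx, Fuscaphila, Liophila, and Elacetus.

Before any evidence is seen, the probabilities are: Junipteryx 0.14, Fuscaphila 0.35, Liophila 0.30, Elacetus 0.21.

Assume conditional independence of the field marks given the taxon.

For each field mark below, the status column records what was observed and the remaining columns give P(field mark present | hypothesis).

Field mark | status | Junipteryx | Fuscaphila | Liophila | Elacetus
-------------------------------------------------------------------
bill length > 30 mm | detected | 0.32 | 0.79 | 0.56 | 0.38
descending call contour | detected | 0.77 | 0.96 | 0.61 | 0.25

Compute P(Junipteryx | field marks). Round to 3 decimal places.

Multiply each prior by the joint likelihood of the field mark pattern:
  Junipteryx: 0.14 × 0.32 × 0.77 = 0.034496
  Fuscaphila: 0.35 × 0.79 × 0.96 = 0.26544
  Liophila: 0.30 × 0.56 × 0.61 = 0.10248
  Elacetus: 0.21 × 0.38 × 0.25 = 0.01995
Marginal likelihood of the evidence = 0.42237.
P(Junipteryx | evidence) = 0.034496 / 0.42237 ≈ 0.082.

0.082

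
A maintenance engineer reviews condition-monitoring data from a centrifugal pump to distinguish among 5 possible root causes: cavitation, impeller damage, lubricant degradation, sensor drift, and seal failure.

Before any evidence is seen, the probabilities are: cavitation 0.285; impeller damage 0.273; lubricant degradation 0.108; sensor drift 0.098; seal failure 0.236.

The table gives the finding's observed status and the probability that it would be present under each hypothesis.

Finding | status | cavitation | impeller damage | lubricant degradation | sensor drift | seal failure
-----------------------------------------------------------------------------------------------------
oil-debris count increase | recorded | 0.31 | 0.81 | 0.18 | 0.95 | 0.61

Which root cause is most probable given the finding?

impeller damage

For each hypothesis, the unnormalized posterior weight is prior × likelihood:
  cavitation: 0.285 × 0.31 = 0.08835
  impeller damage: 0.273 × 0.81 = 0.22113
  lubricant degradation: 0.108 × 0.18 = 0.01944
  sensor drift: 0.098 × 0.95 = 0.0931
  seal failure: 0.236 × 0.61 = 0.14396
The unnormalized weights sum to 0.56598.
P(cavitation | evidence) ≈ 0.08835 / 0.56598 ≈ 0.156
P(impeller damage | evidence) ≈ 0.22113 / 0.56598 ≈ 0.391
P(lubricant degradation | evidence) ≈ 0.01944 / 0.56598 ≈ 0.034
P(sensor drift | evidence) ≈ 0.0931 / 0.56598 ≈ 0.164
P(seal failure | evidence) ≈ 0.14396 / 0.56598 ≈ 0.254
The largest is 0.391, so impeller damage is most probable.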